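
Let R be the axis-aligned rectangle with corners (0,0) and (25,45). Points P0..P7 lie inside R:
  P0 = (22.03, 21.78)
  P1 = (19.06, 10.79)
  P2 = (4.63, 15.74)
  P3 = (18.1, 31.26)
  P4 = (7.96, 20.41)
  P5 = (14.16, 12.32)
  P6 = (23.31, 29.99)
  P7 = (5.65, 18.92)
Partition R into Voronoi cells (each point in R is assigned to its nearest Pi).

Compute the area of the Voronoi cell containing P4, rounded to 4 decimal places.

1. box [0,25]×[0,45]: [(0, 0) (25, 0) (25, 45) (0, 45)]
2. ⊥bis P4·P0 via (14.995,21.095): [(0, 0) (17.049, 0) (12.6674, 45) (0, 45)]  |A|=668.6188
3. ⊥bis P4·P1 via (13.51,15.6): [(0, 0.0115) (15.326, 17.6954) (12.6674, 45) (0, 45)]  |A|=517.6856
4. ⊥bis P4·P2 via (6.295,18.075): [(0, 22.5637) (12.08, 13.95) (15.326, 17.6954) (12.6674, 45) (0, 45)]  |A|=381.4708
5. ⊥bis P4·P3 via (13.03,25.835): [(0, 38.0123) (0, 22.5637) (12.08, 13.95) (15.326, 17.6954) (14.684, 24.2893)]  |A|=198.9923
6. ⊥bis P4·P5 via (11.06,16.365): [(0, 38.0123) (0, 22.5637) (9.9192, 15.4907) (15.1503, 19.4997) (14.684, 24.2893)]  |A|=187.3736
7. ⊥bis P4·P6 via (15.635,25.2): [(0, 38.0123) (0, 22.5637) (9.9192, 15.4907) (15.1503, 19.4997) (14.684, 24.2893)]  |A|=187.3736
8. ⊥bis P4·P7 via (6.805,19.665): [(0, 38.0123) (0, 30.215) (9.1384, 16.0475) (9.9192, 15.4907) (15.1503, 19.4997) (14.684, 24.2893)]  |A|=152.4134
9. canonical 6-gon: [(0, 38.0123) (0, 30.215) (9.1384, 16.0475) (9.9192, 15.4907) (15.1503, 19.4997) (14.684, 24.2893)]
10. shoelace: 152.4134

Area of P4's cell: 152.4134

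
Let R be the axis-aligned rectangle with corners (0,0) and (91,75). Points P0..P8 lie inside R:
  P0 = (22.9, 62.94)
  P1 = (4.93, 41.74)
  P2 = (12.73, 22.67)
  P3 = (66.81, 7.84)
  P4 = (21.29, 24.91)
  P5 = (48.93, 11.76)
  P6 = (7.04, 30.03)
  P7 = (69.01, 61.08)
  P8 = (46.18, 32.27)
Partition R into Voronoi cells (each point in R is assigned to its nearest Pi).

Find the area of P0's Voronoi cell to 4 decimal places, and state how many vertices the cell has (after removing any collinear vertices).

1. box [0,91]×[0,75]: [(0, 0) (91, 0) (91, 75) (0, 75)]
2. ⊥bis P0·P1 via (13.915,52.34): [(0, 64.1349) (75.6628, 0) (91, 0) (91, 75) (0, 75)]  |A|=4398.6857
3. ⊥bis P0·P2 via (17.815,42.805): [(0, 64.1349) (28.2825, 40.1615) (91, 24.3225) (91, 75) (0, 75)]  |A|=3327.9818
4. ⊥bis P0·P3 via (44.855,35.39): [(0, 64.1349) (28.2825, 40.1615) (45.4135, 35.8351) (91, 72.1636) (91, 75) (0, 75)]  |A|=2237.5275
5. ⊥bis P0·P4 via (22.095,43.925): [(0, 64.1349) (23.9344, 43.8471) (53.8767, 42.5795) (91, 72.1636) (91, 75) (0, 75)]  |A|=2109.0283
6. ⊥bis P0·P5 via (35.915,37.35): [(0, 64.1349) (23.9344, 43.8471) (46.7874, 42.8796) (67.4234, 53.3751) (91, 72.1636) (91, 75) (0, 75)]  |A|=2068.7288
7. ⊥bis P0·P6 via (14.97,46.485): [(0, 64.1349) (23.9344, 43.8471) (46.7874, 42.8796) (67.4234, 53.3751) (91, 72.1636) (91, 75) (0, 75)]  |A|=2068.7288
8. ⊥bis P0·P7 via (45.955,62.01): [(0, 64.1349) (23.9344, 43.8471) (45.186, 42.9474) (46.479, 75) (0, 75)]  |A|=1195.1679
9. ⊥bis P0·P8 via (34.54,47.605): [(0, 64.1349) (23.9344, 43.8471) (29.2905, 43.6204) (45.7161, 56.0882) (46.479, 75) (0, 75)]  |A|=1090.5496
10. canonical 6-gon: [(0, 64.1349) (23.9344, 43.8471) (29.2905, 43.6204) (45.7161, 56.0882) (46.479, 75) (0, 75)]
11. shoelace: 1090.5496

Area of P0's cell: 1090.5496 (6 vertices)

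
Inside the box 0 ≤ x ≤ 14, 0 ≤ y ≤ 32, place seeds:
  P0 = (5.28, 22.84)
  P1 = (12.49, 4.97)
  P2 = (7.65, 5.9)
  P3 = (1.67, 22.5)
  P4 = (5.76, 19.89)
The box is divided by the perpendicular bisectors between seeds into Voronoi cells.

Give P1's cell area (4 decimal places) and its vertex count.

1. box [0,14]×[0,32]: [(0, 0) (14, 0) (14, 32) (0, 32)]
2. ⊥bis P1·P0 via (8.885,13.905): [(0, 10.3202) (0, 0) (14, 0) (14, 15.9687)]  |A|=184.0224
3. ⊥bis P1·P2 via (10.07,5.435): [(11.9339, 15.1351) (9.0257, 0) (14, 0) (14, 15.9687)]  |A|=54.1403
4. ⊥bis P1·P3 via (7.08,13.735): [(11.9339, 15.1351) (9.0257, 0) (14, 0) (14, 15.9687)]  |A|=54.1403
5. ⊥bis P1·P4 via (9.125,12.43): [(11.6313, 13.5605) (9.0257, 0) (14, 0) (14, 14.629)]  |A|=51.053
6. canonical 4-gon: [(11.6313, 13.5605) (9.0257, 0) (14, 0) (14, 14.629)]
7. shoelace: 51.053

Area of P1's cell: 51.0530 (4 vertices)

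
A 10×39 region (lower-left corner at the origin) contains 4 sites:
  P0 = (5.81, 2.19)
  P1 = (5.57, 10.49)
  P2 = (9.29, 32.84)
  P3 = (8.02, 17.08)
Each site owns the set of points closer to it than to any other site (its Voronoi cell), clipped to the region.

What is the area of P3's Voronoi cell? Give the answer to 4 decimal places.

1. box [0,10]×[0,39]: [(0, 0) (10, 0) (10, 39) (0, 39)]
2. ⊥bis P3·P0 via (6.915,9.635): [(0, 10.6613) (10, 9.1771) (10, 39) (0, 39)]  |A|=290.8077
3. ⊥bis P3·P1 via (6.795,13.785): [(0, 16.3112) (10, 12.5935) (10, 39) (0, 39)]  |A|=245.4766
4. ⊥bis P3·P2 via (8.655,24.96): [(0, 25.6575) (0, 16.3112) (10, 12.5935) (10, 24.8516)]  |A|=108.022
5. canonical 4-gon: [(0, 25.6575) (0, 16.3112) (10, 12.5935) (10, 24.8516)]
6. shoelace: 108.022

Area of P3's cell: 108.0220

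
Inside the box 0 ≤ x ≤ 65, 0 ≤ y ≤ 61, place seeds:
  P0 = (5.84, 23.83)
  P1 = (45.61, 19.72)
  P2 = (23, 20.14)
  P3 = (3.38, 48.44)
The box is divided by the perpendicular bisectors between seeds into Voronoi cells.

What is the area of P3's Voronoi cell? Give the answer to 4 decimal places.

Area of P3's cell: 781.6063

1. box [0,65]×[0,61]: [(0, 0) (65, 0) (65, 61) (0, 61)]
2. ⊥bis P3·P0 via (4.61,36.135): [(0, 35.6742) (65, 42.1715) (65, 61) (0, 61)]  |A|=1435.0137
3. ⊥bis P3·P1 via (24.495,34.08): [(0, 35.6742) (27.4449, 38.4176) (42.8029, 61) (0, 61)]  |A|=830.8292
4. ⊥bis P3·P2 via (13.19,34.29): [(0, 35.6742) (17.7451, 37.448) (34.8507, 49.3071) (42.8029, 61) (0, 61)]  |A|=781.6063
5. canonical 5-gon: [(0, 35.6742) (17.7451, 37.448) (34.8507, 49.3071) (42.8029, 61) (0, 61)]
6. shoelace: 781.6063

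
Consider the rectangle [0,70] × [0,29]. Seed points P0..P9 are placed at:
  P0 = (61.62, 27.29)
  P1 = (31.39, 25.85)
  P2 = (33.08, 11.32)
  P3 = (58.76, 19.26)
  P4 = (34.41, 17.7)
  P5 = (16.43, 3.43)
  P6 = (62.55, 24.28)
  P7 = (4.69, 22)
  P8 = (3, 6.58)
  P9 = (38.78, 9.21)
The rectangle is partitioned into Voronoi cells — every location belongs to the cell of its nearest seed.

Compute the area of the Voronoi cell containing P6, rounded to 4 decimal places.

1. box [0,70]×[0,29]: [(0, 0) (70, 0) (70, 29) (0, 29)]
2. ⊥bis P6·P0 via (62.085,25.785): [(0, 6.6026) (0, 0) (70, 0) (70, 28.2305)]  |A|=1219.1581
3. ⊥bis P6·P1 via (46.97,25.065): [(46.7678, 21.0525) (45.7071, 0) (70, 0) (70, 28.2305)]  |A|=583.6405
4. ⊥bis P6·P2 via (47.815,17.8): [(46.7678, 21.0525) (46.7284, 20.2707) (55.6429, 0) (70, 0) (70, 28.2305)]  |A|=482.9375
5. ⊥bis P6·P3 via (60.655,21.77): [(57.2966, 24.3055) (70, 14.7147) (70, 28.2305)]  |A|=85.8482
6. ⊥bis P6·P4 via (48.48,20.99): [(57.2966, 24.3055) (70, 14.7147) (70, 28.2305)]  |A|=85.8482
7. ⊥bis P6·P5 via (39.49,13.855): [(57.2966, 24.3055) (70, 14.7147) (70, 28.2305)]  |A|=85.8482
8. ⊥bis P6·P7 via (33.62,23.14): [(57.2966, 24.3055) (70, 14.7147) (70, 28.2305)]  |A|=85.8482
9. ⊥bis P6·P8 via (32.775,15.43): [(57.2966, 24.3055) (70, 14.7147) (70, 28.2305)]  |A|=85.8482
10. ⊥bis P6·P9 via (50.665,16.745): [(57.2966, 24.3055) (70, 14.7147) (70, 28.2305)]  |A|=85.8482
11. canonical 3-gon: [(57.2966, 24.3055) (70, 14.7147) (70, 28.2305)]
12. shoelace: 85.8482

Area of P6's cell: 85.8482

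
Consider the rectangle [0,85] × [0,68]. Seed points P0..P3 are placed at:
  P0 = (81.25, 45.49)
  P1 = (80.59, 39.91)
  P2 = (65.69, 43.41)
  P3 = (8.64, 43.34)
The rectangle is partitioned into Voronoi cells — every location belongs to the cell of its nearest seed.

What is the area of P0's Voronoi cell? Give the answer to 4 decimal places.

Area of P0's cell: 326.4283

1. box [0,85]×[0,68]: [(0, 0) (85, 0) (85, 68) (0, 68)]
2. ⊥bis P0·P1 via (80.92,42.7): [(0, 52.2712) (85, 42.2174) (85, 68) (0, 68)]  |A|=1764.2344
3. ⊥bis P0·P2 via (73.47,44.45): [(73.588, 43.5672) (85, 42.2174) (85, 68) (70.3219, 68)]  |A|=326.4283
4. ⊥bis P0·P3 via (44.945,44.415): [(73.588, 43.5672) (85, 42.2174) (85, 68) (70.3219, 68)]  |A|=326.4283
5. canonical 4-gon: [(73.588, 43.5672) (85, 42.2174) (85, 68) (70.3219, 68)]
6. shoelace: 326.4283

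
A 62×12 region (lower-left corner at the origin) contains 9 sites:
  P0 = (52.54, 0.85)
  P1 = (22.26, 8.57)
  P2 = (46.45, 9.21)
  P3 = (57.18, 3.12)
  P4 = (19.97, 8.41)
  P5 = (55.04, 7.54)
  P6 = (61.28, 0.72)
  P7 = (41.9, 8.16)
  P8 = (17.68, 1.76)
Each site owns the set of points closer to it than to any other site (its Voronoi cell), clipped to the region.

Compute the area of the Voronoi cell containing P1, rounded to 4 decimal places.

1. box [0,62]×[0,12]: [(0, 0) (62, 0) (62, 12) (0, 12)]
2. ⊥bis P1·P0 via (37.4,4.71): [(0, 0) (36.1992, 0) (39.2586, 12) (0, 12)]  |A|=452.7467
3. ⊥bis P1·P2 via (34.355,8.89): [(0, 0) (34.5902, 0) (34.2727, 12) (0, 12)]  |A|=413.1775
4. ⊥bis P1·P3 via (39.72,5.845): [(0, 0) (34.5902, 0) (34.2727, 12) (0, 12)]  |A|=413.1775
5. ⊥bis P1·P4 via (21.115,8.49): [(21.7082, 0) (34.5902, 0) (34.2727, 12) (20.8698, 12)]  |A|=157.7099
6. ⊥bis P1·P5 via (38.65,8.055): [(21.7082, 0) (34.5902, 0) (34.2727, 12) (20.8698, 12)]  |A|=157.7099
7. ⊥bis P1·P6 via (41.77,4.645): [(21.7082, 0) (34.5902, 0) (34.2727, 12) (20.8698, 12)]  |A|=157.7099
8. ⊥bis P1·P7 via (32.08,8.365): [(21.7082, 0) (31.9054, 0) (32.1559, 12) (20.8698, 12)]  |A|=128.8999
9. ⊥bis P1·P8 via (19.97,5.165): [(21.4152, 4.193) (27.6498, 0) (31.9054, 0) (32.1559, 12) (20.8698, 12)]  |A|=116.4431
10. canonical 5-gon: [(21.4152, 4.193) (27.6498, 0) (31.9054, 0) (32.1559, 12) (20.8698, 12)]
11. shoelace: 116.4431

Area of P1's cell: 116.4431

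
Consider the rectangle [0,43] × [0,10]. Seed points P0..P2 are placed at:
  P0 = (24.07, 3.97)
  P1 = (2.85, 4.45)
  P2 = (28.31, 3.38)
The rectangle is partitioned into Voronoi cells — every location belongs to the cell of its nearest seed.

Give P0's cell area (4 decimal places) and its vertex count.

1. box [0,43]×[0,10]: [(0, 0) (43, 0) (43, 10) (0, 10)]
2. ⊥bis P0·P1 via (13.46,4.21): [(13.3648, 0) (43, 0) (43, 10) (13.591, 10)]  |A|=295.2213
3. ⊥bis P0·P2 via (26.19,3.675): [(13.3648, 0) (25.6786, 0) (27.0701, 10) (13.591, 10)]  |A|=128.9651
4. canonical 4-gon: [(13.3648, 0) (25.6786, 0) (27.0701, 10) (13.591, 10)]
5. shoelace: 128.9651

Area of P0's cell: 128.9651 (4 vertices)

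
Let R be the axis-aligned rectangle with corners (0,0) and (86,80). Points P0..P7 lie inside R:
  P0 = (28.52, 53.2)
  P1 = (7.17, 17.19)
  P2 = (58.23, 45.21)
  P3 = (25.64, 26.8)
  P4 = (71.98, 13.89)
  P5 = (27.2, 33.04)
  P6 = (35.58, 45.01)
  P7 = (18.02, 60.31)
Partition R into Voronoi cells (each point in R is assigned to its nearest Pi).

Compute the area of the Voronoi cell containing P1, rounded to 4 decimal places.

Area of P1's cell: 699.3588

1. box [0,86]×[0,80]: [(0, 0) (86, 0) (86, 80) (0, 80)]
2. ⊥bis P1·P0 via (17.845,35.195): [(0, 45.7751) (0, 0) (77.2067, 0)]  |A|=1767.0733
3. ⊥bis P1·P2 via (32.7,31.2): [(36.6145, 24.0667) (0, 45.7751) (0, 0) (49.8215, 0)]  |A|=1437.5373
4. ⊥bis P1·P3 via (16.405,21.995): [(5.8308, 42.3181) (0, 45.7751) (0, 0) (27.8491, 0)]  |A|=722.7133
5. ⊥bis P1·P4 via (39.575,15.54): [(5.8308, 42.3181) (0, 45.7751) (0, 0) (27.8491, 0)]  |A|=722.7133
6. ⊥bis P1·P5 via (17.185,25.115): [(10.1675, 33.9831) (1.5756, 44.841) (0, 45.7751) (0, 0) (27.8491, 0)]  |A|=710.45
7. ⊥bis P1·P6 via (21.375,31.1): [(10.1675, 33.9831) (1.5756, 44.841) (0, 45.7751) (0, 0) (27.8491, 0)]  |A|=710.45
8. ⊥bis P1·P7 via (12.595,38.75): [(10.1675, 33.9831) (4.8541, 40.6978) (0, 41.9192) (0, 0) (27.8491, 0)]  |A|=699.3588
9. canonical 5-gon: [(10.1675, 33.9831) (4.8541, 40.6978) (0, 41.9192) (0, 0) (27.8491, 0)]
10. shoelace: 699.3588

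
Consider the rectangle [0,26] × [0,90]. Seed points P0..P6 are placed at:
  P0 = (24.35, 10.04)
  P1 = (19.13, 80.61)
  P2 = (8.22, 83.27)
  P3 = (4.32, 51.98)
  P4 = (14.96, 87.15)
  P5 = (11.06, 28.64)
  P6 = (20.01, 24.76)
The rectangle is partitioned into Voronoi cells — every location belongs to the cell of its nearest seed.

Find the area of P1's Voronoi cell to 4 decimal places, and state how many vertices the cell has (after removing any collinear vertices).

Area of P1's cell: 320.4196 (4 vertices)

1. box [0,26]×[0,90]: [(0, 0) (26, 0) (26, 90) (0, 90)]
2. ⊥bis P1·P0 via (21.74,45.325): [(0, 43.7169) (26, 45.6401) (26, 90) (0, 90)]  |A|=1178.3587
3. ⊥bis P1·P2 via (13.675,81.94): [(4.4357, 44.045) (26, 45.6401) (26, 90) (15.6401, 90)]  |A|=716.3385
4. ⊥bis P1·P3 via (11.725,66.295): [(10.0694, 67.1514) (26, 58.9107) (26, 90) (15.6401, 90)]  |A|=365.9903
5. ⊥bis P1·P4 via (17.045,83.88): [(13.6147, 81.6928) (10.0694, 67.1514) (26, 58.9107) (26, 89.5898)]  |A|=320.4196
6. ⊥bis P1·P5 via (15.095,54.625): [(13.6147, 81.6928) (10.0694, 67.1514) (26, 58.9107) (26, 89.5898)]  |A|=320.4196
7. ⊥bis P1·P6 via (19.57,52.685): [(13.6147, 81.6928) (10.0694, 67.1514) (26, 58.9107) (26, 89.5898)]  |A|=320.4196
8. canonical 4-gon: [(13.6147, 81.6928) (10.0694, 67.1514) (26, 58.9107) (26, 89.5898)]
9. shoelace: 320.4196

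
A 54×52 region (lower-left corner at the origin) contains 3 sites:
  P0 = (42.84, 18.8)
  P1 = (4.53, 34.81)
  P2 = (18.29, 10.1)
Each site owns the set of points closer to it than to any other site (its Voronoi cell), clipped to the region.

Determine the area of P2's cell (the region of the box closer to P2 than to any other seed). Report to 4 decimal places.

Area of P2's cell: 737.6538

1. box [0,54]×[0,52]: [(0, 0) (54, 0) (54, 52) (0, 52)]
2. ⊥bis P2·P0 via (30.565,14.45): [(0, 0) (35.6858, 0) (17.2581, 52) (0, 52)]  |A|=1376.5401
3. ⊥bis P2·P1 via (11.41,22.455): [(0, 16.1012) (0, 0) (35.6858, 0) (25.0387, 30.0443)]  |A|=737.6538
4. canonical 4-gon: [(0, 16.1012) (0, 0) (35.6858, 0) (25.0387, 30.0443)]
5. shoelace: 737.6538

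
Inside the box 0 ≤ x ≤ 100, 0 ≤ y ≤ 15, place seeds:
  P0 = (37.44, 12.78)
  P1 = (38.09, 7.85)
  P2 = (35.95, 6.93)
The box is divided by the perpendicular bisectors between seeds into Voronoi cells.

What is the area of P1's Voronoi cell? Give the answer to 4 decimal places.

1. box [0,100]×[0,15]: [(0, 0) (100, 0) (100, 15) (0, 15)]
2. ⊥bis P1·P0 via (37.765,10.315): [(0, 5.3358) (0, 0) (100, 0) (100, 15) (73.2989, 15)]  |A|=1145.8138
3. ⊥bis P1·P2 via (37.02,7.39): [(35.8699, 10.0651) (40.197, 0) (100, 0) (100, 15) (73.2989, 15)]  |A|=847.8213
4. canonical 5-gon: [(35.8699, 10.0651) (40.197, 0) (100, 0) (100, 15) (73.2989, 15)]
5. shoelace: 847.8213

Area of P1's cell: 847.8213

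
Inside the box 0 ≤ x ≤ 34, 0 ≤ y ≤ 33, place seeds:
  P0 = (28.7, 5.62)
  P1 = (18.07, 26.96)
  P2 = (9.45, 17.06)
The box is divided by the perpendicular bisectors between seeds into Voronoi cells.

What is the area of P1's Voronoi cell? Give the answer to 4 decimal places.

Area of P1's cell: 362.1947

1. box [0,34]×[0,33]: [(0, 0) (34, 0) (34, 33) (0, 33)]
2. ⊥bis P1·P0 via (23.385,16.29): [(0, 4.6413) (34, 21.5776) (34, 33) (0, 33)]  |A|=676.2781
3. ⊥bis P1·P2 via (13.76,22.01): [(21.4413, 15.3218) (34, 21.5776) (34, 33) (1.1381, 33)]  |A|=362.1947
4. canonical 4-gon: [(21.4413, 15.3218) (34, 21.5776) (34, 33) (1.1381, 33)]
5. shoelace: 362.1947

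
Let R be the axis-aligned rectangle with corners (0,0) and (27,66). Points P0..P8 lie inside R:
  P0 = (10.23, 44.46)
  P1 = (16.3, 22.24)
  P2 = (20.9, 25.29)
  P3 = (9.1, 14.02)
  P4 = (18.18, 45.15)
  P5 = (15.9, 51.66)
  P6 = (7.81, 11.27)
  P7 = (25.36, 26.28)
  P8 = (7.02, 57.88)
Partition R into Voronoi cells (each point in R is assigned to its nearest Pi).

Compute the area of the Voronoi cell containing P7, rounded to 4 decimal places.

1. box [0,27]×[0,66]: [(0, 0) (27, 0) (27, 66) (0, 66)]
2. ⊥bis P7·P0 via (17.795,35.37): [(0, 20.5604) (0, 0) (27, 0) (27, 43.0307)]  |A|=858.4801
3. ⊥bis P7·P1 via (20.83,24.26): [(16.3953, 34.2051) (27, 10.4233) (27, 43.0307)]  |A|=172.8957
4. ⊥bis P7·P2 via (23.13,25.785): [(20.5023, 37.6231) (26.0838, 12.4779) (27, 10.4233) (27, 43.0307)]  |A|=111.722
5. ⊥bis P7·P3 via (17.23,20.15): [(20.5023, 37.6231) (26.0838, 12.4779) (27, 10.4233) (27, 43.0307)]  |A|=111.722
6. ⊥bis P7·P4 via (21.77,35.715): [(20.9916, 35.4188) (26.0838, 12.4779) (27, 10.4233) (27, 37.705)]  |A|=87.238
7. ⊥bis P7·P5 via (20.63,38.97): [(20.9916, 35.4188) (26.0838, 12.4779) (27, 10.4233) (27, 37.705)]  |A|=87.238
8. ⊥bis P7·P6 via (16.585,18.775): [(20.9916, 35.4188) (26.0838, 12.4779) (27, 10.4233) (27, 37.705)]  |A|=87.238
9. ⊥bis P7·P8 via (16.19,42.08): [(20.9916, 35.4188) (26.0838, 12.4779) (27, 10.4233) (27, 37.705)]  |A|=87.238
10. canonical 4-gon: [(20.9916, 35.4188) (26.0838, 12.4779) (27, 10.4233) (27, 37.705)]
11. shoelace: 87.238

Area of P7's cell: 87.2380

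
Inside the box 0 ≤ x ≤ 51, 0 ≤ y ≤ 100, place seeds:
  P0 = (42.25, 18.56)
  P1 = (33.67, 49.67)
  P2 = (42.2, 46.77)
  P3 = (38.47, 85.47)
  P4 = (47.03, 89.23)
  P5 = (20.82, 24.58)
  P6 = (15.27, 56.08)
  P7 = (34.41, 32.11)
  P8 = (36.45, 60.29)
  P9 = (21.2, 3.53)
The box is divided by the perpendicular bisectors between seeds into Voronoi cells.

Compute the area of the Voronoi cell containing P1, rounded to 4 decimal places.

1. box [0,51]×[0,100]: [(0, 0) (51, 0) (51, 100) (0, 100)]
2. ⊥bis P1·P0 via (37.96,34.115): [(0, 23.6458) (51, 37.7114) (51, 100) (0, 100)]  |A|=3535.392
3. ⊥bis P1·P2 via (37.935,48.22): [(0, 23.6458) (32.6409, 32.648) (51, 86.6491) (51, 100) (0, 100)]  |A|=3086.1653
4. ⊥bis P1·P3 via (36.07,67.57): [(0, 72.4062) (0, 23.6458) (32.6409, 32.648) (44.1454, 66.4873)]  |A|=1576.763
5. ⊥bis P1·P4 via (40.35,69.45): [(0, 72.4062) (0, 23.6458) (32.6409, 32.648) (44.1454, 66.4873)]  |A|=1576.763
6. ⊥bis P1·P5 via (27.245,37.125): [(0, 72.4062) (0, 51.0787) (33.137, 34.1074) (44.1454, 66.4873)]  |A|=1100.6566
7. ⊥bis P1·P6 via (24.47,52.875): [(29.8785, 68.4001) (20.2341, 40.7157) (33.137, 34.1074) (44.1454, 66.4873)]  |A|=451.9827
8. ⊥bis P1·P7 via (34.04,40.89): [(29.8785, 68.4001) (20.2341, 40.7157) (20.9692, 40.3392) (35.4634, 40.95) (44.1454, 66.4873)]  |A|=403.1042
9. ⊥bis P1·P8 via (35.06,54.98): [(26.0271, 57.3446) (20.2341, 40.7157) (20.9692, 40.3392) (35.4634, 40.95) (39.8105, 53.7365)]  |A|=224.8605
10. ⊥bis P1·P9 via (27.435,26.6): [(26.0271, 57.3446) (20.2341, 40.7157) (20.9692, 40.3392) (35.4634, 40.95) (39.8105, 53.7365)]  |A|=224.8605
11. canonical 5-gon: [(26.0271, 57.3446) (20.2341, 40.7157) (20.9692, 40.3392) (35.4634, 40.95) (39.8105, 53.7365)]
12. shoelace: 224.8605

Area of P1's cell: 224.8605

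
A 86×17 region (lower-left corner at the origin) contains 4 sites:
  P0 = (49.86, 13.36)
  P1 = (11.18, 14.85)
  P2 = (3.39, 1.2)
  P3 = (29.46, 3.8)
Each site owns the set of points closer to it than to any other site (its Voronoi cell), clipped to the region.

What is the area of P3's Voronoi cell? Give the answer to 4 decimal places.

Area of P3's cell: 335.0803

1. box [0,86]×[0,17]: [(0, 0) (86, 0) (86, 17) (0, 17)]
2. ⊥bis P3·P0 via (39.66,8.58): [(0, 0) (43.6808, 0) (35.7142, 17) (0, 17)]  |A|=674.8573
3. ⊥bis P3·P1 via (20.32,9.325): [(14.6832, 0) (43.6808, 0) (35.7142, 17) (24.9594, 17)]  |A|=337.8952
4. ⊥bis P3·P2 via (16.425,2.5): [(16.3923, 2.8275) (16.6743, 0) (43.6808, 0) (35.7142, 17) (24.9594, 17)]  |A|=335.0803
5. canonical 5-gon: [(16.3923, 2.8275) (16.6743, 0) (43.6808, 0) (35.7142, 17) (24.9594, 17)]
6. shoelace: 335.0803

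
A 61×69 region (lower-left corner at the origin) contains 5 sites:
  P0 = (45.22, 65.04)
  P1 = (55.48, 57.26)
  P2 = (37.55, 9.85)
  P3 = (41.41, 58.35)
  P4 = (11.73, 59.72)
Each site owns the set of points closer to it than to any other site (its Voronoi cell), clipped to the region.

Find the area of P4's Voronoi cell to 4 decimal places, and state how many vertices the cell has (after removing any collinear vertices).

Area of P4's cell: 1054.8074 (4 vertices)

1. box [0,61]×[0,69]: [(0, 0) (61, 0) (61, 69) (0, 69)]
2. ⊥bis P4·P0 via (28.475,62.38): [(0, 0) (38.3843, 0) (27.4234, 69) (0, 69)]  |A|=2270.3644
3. ⊥bis P4·P1 via (33.605,58.49): [(0, 0) (30.3162, 0) (32.4254, 37.5117) (27.4234, 69) (0, 69)]  |A|=2119.0408
4. ⊥bis P4·P2 via (24.64,34.785): [(0, 22.0277) (32.234, 38.7168) (27.4234, 69) (0, 69)]  |A|=1172.2863
5. ⊥bis P4·P3 via (26.57,59.035): [(0, 22.0277) (25.4705, 35.215) (27.03, 69) (0, 69)]  |A|=1054.8074
6. canonical 4-gon: [(0, 22.0277) (25.4705, 35.215) (27.03, 69) (0, 69)]
7. shoelace: 1054.8074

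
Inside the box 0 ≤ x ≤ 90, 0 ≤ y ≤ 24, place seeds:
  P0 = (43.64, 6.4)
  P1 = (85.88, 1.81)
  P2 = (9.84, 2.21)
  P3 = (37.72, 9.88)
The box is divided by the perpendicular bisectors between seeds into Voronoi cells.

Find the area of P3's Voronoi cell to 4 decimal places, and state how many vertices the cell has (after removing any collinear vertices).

1. box [0,90]×[0,24]: [(0, 0) (90, 0) (90, 24) (0, 24)]
2. ⊥bis P3·P0 via (40.68,8.14): [(0, 0) (35.895, 0) (50.0031, 24) (0, 24)]  |A|=1030.7773
3. ⊥bis P3·P1 via (61.8,5.845): [(0, 0) (35.895, 0) (50.0031, 24) (0, 24)]  |A|=1030.7773
4. ⊥bis P3·P2 via (23.78,6.045): [(25.443, 0) (35.895, 0) (50.0031, 24) (18.8404, 24)]  |A|=499.3757
5. canonical 4-gon: [(25.443, 0) (35.895, 0) (50.0031, 24) (18.8404, 24)]
6. shoelace: 499.3757

Area of P3's cell: 499.3757 (4 vertices)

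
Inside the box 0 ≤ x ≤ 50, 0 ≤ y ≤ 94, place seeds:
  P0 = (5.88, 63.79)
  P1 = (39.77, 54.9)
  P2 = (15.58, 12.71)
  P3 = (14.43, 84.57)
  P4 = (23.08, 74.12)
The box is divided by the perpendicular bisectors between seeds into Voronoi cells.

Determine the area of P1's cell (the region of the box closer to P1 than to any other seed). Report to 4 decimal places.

1. box [0,50]×[0,94]: [(0, 0) (50, 0) (50, 94) (0, 94)]
2. ⊥bis P1·P0 via (22.825,59.345): [(7.2577, 0) (50, 0) (50, 94) (31.9157, 94)]  |A|=2858.8531
3. ⊥bis P1·P2 via (27.675,33.805): [(17.6354, 39.5613) (50, 21.0048) (50, 94) (31.9157, 94)]  |A|=1673.4757
4. ⊥bis P1·P3 via (27.1,69.735): [(25.1031, 68.0295) (17.6354, 39.5613) (50, 21.0048) (50, 89.293)]  |A|=1380.0519
5. ⊥bis P1·P4 via (31.425,64.51): [(22.0427, 56.3627) (17.6354, 39.5613) (50, 21.0048) (50, 80.6399)]  |A|=1146.3971
6. canonical 4-gon: [(22.0427, 56.3627) (17.6354, 39.5613) (50, 21.0048) (50, 80.6399)]
7. shoelace: 1146.3971

Area of P1's cell: 1146.3971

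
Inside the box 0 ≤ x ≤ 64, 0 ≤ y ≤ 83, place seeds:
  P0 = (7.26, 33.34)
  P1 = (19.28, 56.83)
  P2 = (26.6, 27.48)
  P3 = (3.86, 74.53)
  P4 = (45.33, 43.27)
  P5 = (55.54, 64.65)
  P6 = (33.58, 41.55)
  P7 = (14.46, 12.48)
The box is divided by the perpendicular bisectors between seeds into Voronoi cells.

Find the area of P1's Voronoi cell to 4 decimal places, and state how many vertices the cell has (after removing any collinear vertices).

1. box [0,64]×[0,83]: [(0, 0) (64, 0) (64, 83) (0, 83)]
2. ⊥bis P1·P0 via (13.27,45.085): [(0, 51.8754) (64, 19.1261) (64, 83) (0, 83)]  |A|=3039.9535
3. ⊥bis P1·P2 via (22.94,42.155): [(0, 51.8754) (20.2883, 41.4937) (64, 52.3955) (64, 83) (0, 83)]  |A|=2312.8228
4. ⊥bis P1·P3 via (11.57,65.68): [(0, 55.6004) (0, 51.8754) (20.2883, 41.4937) (64, 52.3955) (64, 83) (31.4509, 83)]  |A|=1881.9508
5. ⊥bis P1·P4 via (32.305,50.05): [(0, 55.6004) (0, 51.8754) (20.2883, 41.4937) (28.9794, 43.6613) (49.4567, 83) (31.4509, 83)]  |A|=1060
6. ⊥bis P1·P5 via (37.41,60.74): [(0, 55.6004) (0, 51.8754) (20.2883, 41.4937) (28.9794, 43.6613) (37.5446, 60.1158) (32.6093, 83) (31.4509, 83)]  |A|=867.2303
7. ⊥bis P1·P6 via (26.43,49.19): [(0, 55.6004) (0, 51.8754) (18.9422, 42.1825) (37.0127, 59.094) (37.5446, 60.1158) (32.6093, 83) (31.4509, 83)]  |A|=791.2672
8. ⊥bis P1·P7 via (16.87,34.655): [(0, 55.6004) (0, 51.8754) (18.9422, 42.1825) (37.0127, 59.094) (37.5446, 60.1158) (32.6093, 83) (31.4509, 83)]  |A|=791.2672
9. canonical 7-gon: [(0, 55.6004) (0, 51.8754) (18.9422, 42.1825) (37.0127, 59.094) (37.5446, 60.1158) (32.6093, 83) (31.4509, 83)]
10. shoelace: 791.2672

Area of P1's cell: 791.2672 (7 vertices)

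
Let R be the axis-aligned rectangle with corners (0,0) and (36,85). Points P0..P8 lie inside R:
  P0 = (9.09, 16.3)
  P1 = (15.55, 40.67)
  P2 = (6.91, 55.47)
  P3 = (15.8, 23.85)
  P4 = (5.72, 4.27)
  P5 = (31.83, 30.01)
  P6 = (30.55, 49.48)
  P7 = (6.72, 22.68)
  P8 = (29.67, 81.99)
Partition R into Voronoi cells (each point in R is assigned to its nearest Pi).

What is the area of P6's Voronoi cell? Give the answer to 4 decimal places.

1. box [0,36]×[0,85]: [(0, 0) (36, 0) (36, 85) (0, 85)]
2. ⊥bis P6·P0 via (19.82,32.89): [(0, 45.7091) (36, 22.4252) (36, 85) (0, 85)]  |A|=1833.5833
3. ⊥bis P6·P1 via (23.05,45.075): [(0, 84.3202) (36, 23.0262) (36, 85) (0, 85)]  |A|=1127.7654
4. ⊥bis P6·P2 via (18.73,52.475): [(18.7221, 52.4438) (36, 23.0262) (36, 85) (26.9713, 85)]  |A|=682.3591
5. ⊥bis P6·P3 via (23.175,36.665): [(18.7221, 52.4438) (30.4477, 32.4796) (36, 29.2842) (36, 85) (26.9713, 85)]  |A|=664.9859
6. ⊥bis P6·P4 via (18.135,26.875): [(18.7221, 52.4438) (30.4477, 32.4796) (36, 29.2842) (36, 85) (26.9713, 85)]  |A|=664.9859
7. ⊥bis P6·P5 via (31.19,39.745): [(18.7221, 52.4438) (26.3667, 39.4279) (36, 40.0612) (36, 85) (26.9713, 85)]  |A|=600.3076
8. ⊥bis P6·P7 via (18.635,36.08): [(18.7221, 52.4438) (26.3667, 39.4279) (36, 40.0612) (36, 85) (26.9713, 85)]  |A|=600.3076
9. ⊥bis P6·P8 via (30.11,65.735): [(22.0345, 65.5164) (18.7221, 52.4438) (26.3667, 39.4279) (36, 40.0612) (36, 65.8944)]  |A|=378.9425
10. canonical 5-gon: [(22.0345, 65.5164) (18.7221, 52.4438) (26.3667, 39.4279) (36, 40.0612) (36, 65.8944)]
11. shoelace: 378.9425

Area of P6's cell: 378.9425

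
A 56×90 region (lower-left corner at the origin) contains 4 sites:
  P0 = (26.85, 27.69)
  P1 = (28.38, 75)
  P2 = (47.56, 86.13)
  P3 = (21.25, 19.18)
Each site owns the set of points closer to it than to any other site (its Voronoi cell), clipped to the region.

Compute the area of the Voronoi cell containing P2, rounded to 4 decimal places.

Area of P2's cell: 475.8346

1. box [0,56]×[0,90]: [(0, 0) (56, 0) (56, 90) (0, 90)]
2. ⊥bis P2·P0 via (37.205,56.91): [(0, 70.0947) (56, 50.2494) (56, 90) (0, 90)]  |A|=1670.3639
3. ⊥bis P2·P1 via (37.97,80.565): [(55.4485, 50.4449) (56, 50.2494) (56, 90) (32.4949, 90)]  |A|=475.8346
4. ⊥bis P2·P3 via (34.405,52.655): [(55.4485, 50.4449) (56, 50.2494) (56, 90) (32.4949, 90)]  |A|=475.8346
5. canonical 4-gon: [(55.4485, 50.4449) (56, 50.2494) (56, 90) (32.4949, 90)]
6. shoelace: 475.8346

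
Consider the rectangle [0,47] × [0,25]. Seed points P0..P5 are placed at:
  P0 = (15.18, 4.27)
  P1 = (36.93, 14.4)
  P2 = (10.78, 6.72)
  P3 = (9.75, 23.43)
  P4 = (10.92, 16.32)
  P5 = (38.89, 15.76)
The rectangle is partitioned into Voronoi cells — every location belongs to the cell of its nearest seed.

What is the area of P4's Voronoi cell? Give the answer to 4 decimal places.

1. box [0,47]×[0,25]: [(0, 0) (47, 0) (47, 25) (0, 25)]
2. ⊥bis P4·P0 via (13.05,10.295): [(0, 5.6815) (47, 22.2972) (47, 25) (0, 25)]  |A|=517.5002
3. ⊥bis P4·P1 via (23.925,15.36): [(0, 5.6815) (23.8325, 14.1069) (24.6366, 25) (0, 25)]  |A|=364.3888
4. ⊥bis P4·P2 via (10.85,11.52): [(0, 11.6782) (16.2907, 11.4407) (23.8325, 14.1069) (24.6366, 25) (0, 25)]  |A|=315.5433
5. ⊥bis P4·P3 via (10.335,19.875): [(0, 18.1743) (0, 11.6782) (16.2907, 11.4407) (23.8325, 14.1069) (24.4295, 22.1943)]  |A|=197.6083
6. ⊥bis P4·P5 via (24.905,16.04): [(0, 18.1743) (0, 11.6782) (16.2907, 11.4407) (23.8325, 14.1069) (24.4295, 22.1943)]  |A|=197.6083
7. canonical 5-gon: [(0, 18.1743) (0, 11.6782) (16.2907, 11.4407) (23.8325, 14.1069) (24.4295, 22.1943)]
8. shoelace: 197.6083

Area of P4's cell: 197.6083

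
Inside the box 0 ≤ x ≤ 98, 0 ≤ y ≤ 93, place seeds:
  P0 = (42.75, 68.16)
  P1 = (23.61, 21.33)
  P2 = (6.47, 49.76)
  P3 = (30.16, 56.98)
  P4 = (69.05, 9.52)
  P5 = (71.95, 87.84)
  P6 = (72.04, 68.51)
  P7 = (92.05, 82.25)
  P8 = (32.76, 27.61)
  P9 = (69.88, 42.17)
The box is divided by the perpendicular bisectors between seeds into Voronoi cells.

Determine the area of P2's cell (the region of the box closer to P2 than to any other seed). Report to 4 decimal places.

1. box [0,98]×[0,93]: [(0, 0) (98, 0) (98, 93) (0, 93)]
2. ⊥bis P2·P0 via (24.61,58.96): [(0, 0) (54.5125, 0) (7.3461, 93) (0, 93)]  |A|=2876.4244
3. ⊥bis P2·P1 via (15.04,35.545): [(0, 26.4776) (31.4636, 45.4465) (7.3461, 93) (0, 93)]  |A|=1221.1814
4. ⊥bis P2·P3 via (18.315,53.37): [(0, 26.4776) (22.3959, 39.9798) (6.237, 93) (0, 93)]  |A|=910.2582
5. ⊥bis P2·P4 via (37.76,29.64): [(0, 26.4776) (22.3959, 39.9798) (6.237, 93) (0, 93)]  |A|=910.2582
6. ⊥bis P2·P5 via (39.21,68.8): [(0, 26.4776) (22.3959, 39.9798) (6.237, 93) (0, 93)]  |A|=910.2582
7. ⊥bis P2·P6 via (39.255,59.135): [(0, 26.4776) (22.3959, 39.9798) (6.237, 93) (0, 93)]  |A|=910.2582
8. ⊥bis P2·P7 via (49.26,66.005): [(0, 26.4776) (22.3959, 39.9798) (6.237, 93) (0, 93)]  |A|=910.2582
9. ⊥bis P2·P8 via (19.615,38.685): [(0, 26.4776) (18.9613, 37.9091) (21.947, 41.4529) (6.237, 93) (0, 93)]  |A|=907.2636
10. ⊥bis P2·P9 via (38.175,45.965): [(0, 26.4776) (18.9613, 37.9091) (21.947, 41.4529) (6.237, 93) (0, 93)]  |A|=907.2636
11. canonical 5-gon: [(0, 26.4776) (18.9613, 37.9091) (21.947, 41.4529) (6.237, 93) (0, 93)]
12. shoelace: 907.2636

Area of P2's cell: 907.2636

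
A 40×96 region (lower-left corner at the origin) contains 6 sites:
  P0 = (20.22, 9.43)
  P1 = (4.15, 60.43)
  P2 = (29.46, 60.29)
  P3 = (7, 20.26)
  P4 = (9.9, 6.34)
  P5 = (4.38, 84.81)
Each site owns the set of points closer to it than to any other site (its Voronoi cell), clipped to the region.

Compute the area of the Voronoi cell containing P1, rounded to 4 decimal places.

1. box [0,40]×[0,96]: [(0, 0) (40, 0) (40, 96) (0, 96)]
2. ⊥bis P1·P0 via (12.185,34.93): [(0, 31.0905) (40, 43.6945) (40, 96) (0, 96)]  |A|=2344.3004
3. ⊥bis P1·P2 via (16.805,60.36): [(0, 31.0905) (16.6722, 36.3439) (17.0021, 96) (0, 96)]  |A|=1048.2311
4. ⊥bis P1·P3 via (5.575,40.345): [(0, 39.9495) (16.6987, 41.1342) (17.0021, 96) (0, 96)]  |A|=934.4022
5. ⊥bis P1·P4 via (7.025,33.385): [(0, 39.9495) (16.6987, 41.1342) (17.0021, 96) (0, 96)]  |A|=934.4022
6. ⊥bis P1·P5 via (4.265,72.62): [(0, 72.6602) (0, 39.9495) (16.6987, 41.1342) (16.8722, 72.5011)]  |A|=537.74
7. canonical 4-gon: [(0, 72.6602) (0, 39.9495) (16.6987, 41.1342) (16.8722, 72.5011)]
8. shoelace: 537.74

Area of P1's cell: 537.7400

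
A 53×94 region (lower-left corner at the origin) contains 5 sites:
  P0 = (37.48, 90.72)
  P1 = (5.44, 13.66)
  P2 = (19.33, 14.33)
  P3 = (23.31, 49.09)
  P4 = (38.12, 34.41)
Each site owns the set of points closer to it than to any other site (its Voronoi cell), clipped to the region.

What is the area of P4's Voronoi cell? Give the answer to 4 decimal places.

1. box [0,53]×[0,94]: [(0, 0) (53, 0) (53, 94) (0, 94)]
2. ⊥bis P4·P0 via (37.8,62.565): [(0, 62.1354) (0, 0) (53, 0) (53, 62.7378)]  |A|=3309.1381
3. ⊥bis P4·P1 via (21.78,24.035): [(0, 62.1354) (0, 58.3372) (37.0409, 0) (53, 0) (53, 62.7378)]  |A|=2228.7071
4. ⊥bis P4·P2 via (28.725,24.37): [(0, 62.1354) (0, 58.3372) (11.0885, 40.8735) (53, 1.6545) (53, 62.7378)]  |A|=1867.8838
5. ⊥bis P4·P3 via (30.715,41.75): [(51.5017, 62.7207) (20.8199, 31.7673) (53, 1.6545) (53, 62.7378)]  |A|=1005.7613
6. canonical 4-gon: [(51.5017, 62.7207) (20.8199, 31.7673) (53, 1.6545) (53, 62.7378)]
7. shoelace: 1005.7613

Area of P4's cell: 1005.7613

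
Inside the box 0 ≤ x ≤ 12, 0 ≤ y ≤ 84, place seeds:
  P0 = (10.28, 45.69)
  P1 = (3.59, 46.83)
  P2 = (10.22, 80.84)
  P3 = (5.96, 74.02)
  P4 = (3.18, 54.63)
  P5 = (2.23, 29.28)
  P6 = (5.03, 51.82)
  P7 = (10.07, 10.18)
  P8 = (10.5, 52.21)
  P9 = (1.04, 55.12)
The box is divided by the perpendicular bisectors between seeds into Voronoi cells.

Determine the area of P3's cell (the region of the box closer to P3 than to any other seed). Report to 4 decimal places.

1. box [0,12]×[0,84]: [(0, 0) (12, 0) (12, 84) (0, 84)]
2. ⊥bis P3·P0 via (8.12,59.855): [(0, 58.6168) (12, 60.4467) (12, 84) (0, 84)]  |A|=293.6193
3. ⊥bis P3·P1 via (4.775,60.425): [(0, 60.8412) (9.2818, 60.0322) (12, 60.4467) (12, 84) (0, 84)]  |A|=283.296
4. ⊥bis P3·P2 via (8.09,77.43): [(0, 82.4833) (0, 60.8412) (9.2818, 60.0322) (12, 60.4467) (12, 74.9877)]  |A|=220.1218
5. ⊥bis P3·P4 via (4.57,64.325): [(0, 82.4833) (0, 64.9802) (12, 63.2597) (12, 74.9877)]  |A|=175.3861
6. ⊥bis P3·P5 via (4.095,51.65): [(0, 82.4833) (0, 64.9802) (12, 63.2597) (12, 74.9877)]  |A|=175.3861
7. ⊥bis P3·P6 via (5.495,62.92): [(0, 82.4833) (0, 64.9802) (12, 63.2597) (12, 74.9877)]  |A|=175.3861
8. ⊥bis P3·P7 via (8.015,42.1): [(0, 82.4833) (0, 64.9802) (12, 63.2597) (12, 74.9877)]  |A|=175.3861
9. ⊥bis P3·P8 via (8.23,63.115): [(0, 82.4833) (0, 64.9802) (10.1793, 63.5208) (12, 63.8998) (12, 74.9877)]  |A|=174.8034
10. ⊥bis P3·P9 via (3.5,64.57): [(0, 82.4833) (0, 65.4811) (4.2832, 64.3661) (10.1793, 63.5208) (12, 63.8998) (12, 74.9877)]  |A|=173.7307
11. canonical 6-gon: [(0, 82.4833) (0, 65.4811) (4.2832, 64.3661) (10.1793, 63.5208) (12, 63.8998) (12, 74.9877)]
12. shoelace: 173.7307

Area of P3's cell: 173.7307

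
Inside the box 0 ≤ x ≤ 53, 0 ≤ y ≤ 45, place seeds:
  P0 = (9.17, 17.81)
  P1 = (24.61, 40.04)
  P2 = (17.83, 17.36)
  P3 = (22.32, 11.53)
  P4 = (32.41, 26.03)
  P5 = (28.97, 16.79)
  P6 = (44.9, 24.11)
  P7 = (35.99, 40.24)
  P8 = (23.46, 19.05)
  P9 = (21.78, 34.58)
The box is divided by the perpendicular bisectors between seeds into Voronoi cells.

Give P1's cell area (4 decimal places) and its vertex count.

1. box [0,53]×[0,45]: [(0, 0) (53, 0) (53, 45) (0, 45)]
2. ⊥bis P1·P0 via (16.89,28.925): [(0, 40.6561) (53, 3.8446) (53, 45) (0, 45)]  |A|=1205.7337
3. ⊥bis P1·P2 via (21.22,28.7): [(0, 40.6561) (14.1868, 30.8025) (53, 19.1996) (53, 45) (0, 45)]  |A|=907.744
4. ⊥bis P1·P3 via (23.465,25.785): [(0, 40.6561) (14.1868, 30.8025) (33.7289, 24.9606) (53, 23.4127) (53, 45) (0, 45)]  |A|=867.1489
5. ⊥bis P1·P4 via (28.51,33.035): [(0, 40.6561) (14.1868, 30.8025) (20.8971, 28.7965) (50.001, 45) (0, 45)]  |A|=469.313
6. ⊥bis P1·P5 via (26.79,28.415): [(0, 40.6561) (14.1868, 30.8025) (20.8971, 28.7965) (50.001, 45) (0, 45)]  |A|=469.313
7. ⊥bis P1·P6 via (34.755,32.075): [(0, 40.6561) (14.1868, 30.8025) (20.8971, 28.7965) (40.9435, 39.9573) (44.9026, 45) (0, 45)]  |A|=456.4582
8. ⊥bis P1·P7 via (30.3,40.14): [(0, 40.6561) (14.1868, 30.8025) (20.8971, 28.7965) (30.4063, 34.0908) (30.2146, 45) (0, 45)]  |A|=361.3857
9. ⊥bis P1·P8 via (24.035,29.545): [(0, 40.6561) (14.1868, 30.8025) (17.1274, 29.9235) (22.4021, 29.6345) (30.4063, 34.0908) (30.2146, 45) (0, 45)]  |A|=358.9583
10. ⊥bis P1·P9 via (23.195,37.31): [(29.924, 33.8222) (30.4063, 34.0908) (30.2146, 45) (8.3585, 45)]  |A|=124.8076
11. canonical 4-gon: [(29.924, 33.8222) (30.4063, 34.0908) (30.2146, 45) (8.3585, 45)]
12. shoelace: 124.8076

Area of P1's cell: 124.8076 (4 vertices)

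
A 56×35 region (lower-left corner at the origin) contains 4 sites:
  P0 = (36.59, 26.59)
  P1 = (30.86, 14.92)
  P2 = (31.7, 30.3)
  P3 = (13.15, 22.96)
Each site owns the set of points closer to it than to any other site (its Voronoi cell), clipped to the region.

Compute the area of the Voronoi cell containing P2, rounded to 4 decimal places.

1. box [0,56]×[0,35]: [(0, 0) (56, 0) (56, 35) (0, 35)]
2. ⊥bis P2·P0 via (34.145,28.445): [(0, 0) (12.564, 0) (39.1182, 35) (0, 35)]  |A|=904.4394
3. ⊥bis P2·P1 via (31.28,22.61): [(0, 24.3184) (29.7802, 22.6919) (39.1182, 35) (0, 35)]  |A|=399.7852
4. ⊥bis P2·P3 via (22.425,26.63): [(23.8552, 23.0155) (29.7802, 22.6919) (39.1182, 35) (19.1131, 35)]  |A|=157.849
5. canonical 4-gon: [(23.8552, 23.0155) (29.7802, 22.6919) (39.1182, 35) (19.1131, 35)]
6. shoelace: 157.849

Area of P2's cell: 157.8490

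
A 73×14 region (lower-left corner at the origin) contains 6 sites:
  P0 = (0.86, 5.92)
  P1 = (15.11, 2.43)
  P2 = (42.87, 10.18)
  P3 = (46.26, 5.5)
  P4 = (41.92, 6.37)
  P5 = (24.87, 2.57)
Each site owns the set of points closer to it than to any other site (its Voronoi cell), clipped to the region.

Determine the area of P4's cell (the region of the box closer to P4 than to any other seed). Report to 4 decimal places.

Area of P4's cell: 97.1527

1. box [0,73]×[0,14]: [(0, 0) (73, 0) (73, 14) (0, 14)]
2. ⊥bis P4·P0 via (21.39,6.145): [(21.4573, 0) (73, 0) (73, 14) (21.3039, 14)]  |A|=722.6712
3. ⊥bis P4·P1 via (28.515,4.4): [(29.1616, 0) (73, 0) (73, 14) (27.1042, 14)]  |A|=628.1393
4. ⊥bis P4·P2 via (42.395,8.275): [(27.3959, 12.0149) (29.1616, 0) (73, 0) (73, 0.6438)]  |A|=278.0382
5. ⊥bis P4·P3 via (44.09,5.935): [(44.4561, 7.7611) (27.3959, 12.0149) (29.1616, 0) (42.9003, 0)]  |A|=152.0461
6. ⊥bis P4·P5 via (33.395,4.47): [(44.4561, 7.7611) (31.9675, 10.875) (34.3912, 0) (42.9003, 0)]  |A|=97.1527
7. canonical 4-gon: [(44.4561, 7.7611) (31.9675, 10.875) (34.3912, 0) (42.9003, 0)]
8. shoelace: 97.1527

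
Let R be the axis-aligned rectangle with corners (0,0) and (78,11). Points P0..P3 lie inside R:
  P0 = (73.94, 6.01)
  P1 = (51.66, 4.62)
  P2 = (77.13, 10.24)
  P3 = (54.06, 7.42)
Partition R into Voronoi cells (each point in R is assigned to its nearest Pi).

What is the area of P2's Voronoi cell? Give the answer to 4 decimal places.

Area of P2's cell: 14.8582

1. box [0,78]×[0,11]: [(0, 0) (78, 0) (78, 11) (0, 11)]
2. ⊥bis P2·P0 via (75.535,8.125): [(78, 6.2661) (78, 11) (71.7227, 11)]  |A|=14.8582
3. ⊥bis P2·P1 via (64.395,7.43): [(78, 6.2661) (78, 11) (71.7227, 11)]  |A|=14.8582
4. ⊥bis P2·P3 via (65.595,8.83): [(78, 6.2661) (78, 11) (71.7227, 11)]  |A|=14.8582
5. canonical 3-gon: [(78, 6.2661) (78, 11) (71.7227, 11)]
6. shoelace: 14.8582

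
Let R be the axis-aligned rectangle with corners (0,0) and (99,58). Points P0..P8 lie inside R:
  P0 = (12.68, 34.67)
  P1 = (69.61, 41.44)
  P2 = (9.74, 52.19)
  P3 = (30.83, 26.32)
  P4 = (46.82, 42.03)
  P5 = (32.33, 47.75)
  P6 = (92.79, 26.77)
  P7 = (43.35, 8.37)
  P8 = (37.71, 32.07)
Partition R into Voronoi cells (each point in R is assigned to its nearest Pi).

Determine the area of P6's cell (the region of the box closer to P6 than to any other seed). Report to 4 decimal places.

Area of P6's cell: 1107.9542

1. box [0,99]×[0,58]: [(0, 0) (99, 0) (99, 58) (0, 58)]
2. ⊥bis P6·P0 via (52.735,30.72): [(49.7056, 0) (99, 0) (99, 58) (55.4252, 58)]  |A|=2693.2078
3. ⊥bis P6·P1 via (81.2,34.105): [(59.6159, 0) (99, 0) (99, 58) (96.3225, 58)]  |A|=1219.7874
4. ⊥bis P6·P2 via (51.265,39.48): [(59.6159, 0) (99, 0) (99, 58) (96.3225, 58)]  |A|=1219.7874
5. ⊥bis P6·P3 via (61.81,26.545): [(61.9757, 3.7288) (62.0028, 0) (99, 0) (99, 58) (96.3225, 58)]  |A|=1215.3372
6. ⊥bis P6·P4 via (69.805,34.4): [(61.9757, 3.7288) (62.0028, 0) (99, 0) (99, 58) (96.3225, 58)]  |A|=1215.3372
7. ⊥bis P6·P5 via (62.56,37.26): [(61.9757, 3.7288) (62.0028, 0) (99, 0) (99, 58) (96.3225, 58)]  |A|=1215.3372
8. ⊥bis P6·P7 via (68.07,17.57): [(69.057, 14.9179) (74.609, 0) (99, 0) (99, 58) (96.3225, 58)]  |A|=1107.9542
9. ⊥bis P6·P8 via (65.25,29.42): [(69.057, 14.9179) (74.609, 0) (99, 0) (99, 58) (96.3225, 58)]  |A|=1107.9542
10. canonical 5-gon: [(69.057, 14.9179) (74.609, 0) (99, 0) (99, 58) (96.3225, 58)]
11. shoelace: 1107.9542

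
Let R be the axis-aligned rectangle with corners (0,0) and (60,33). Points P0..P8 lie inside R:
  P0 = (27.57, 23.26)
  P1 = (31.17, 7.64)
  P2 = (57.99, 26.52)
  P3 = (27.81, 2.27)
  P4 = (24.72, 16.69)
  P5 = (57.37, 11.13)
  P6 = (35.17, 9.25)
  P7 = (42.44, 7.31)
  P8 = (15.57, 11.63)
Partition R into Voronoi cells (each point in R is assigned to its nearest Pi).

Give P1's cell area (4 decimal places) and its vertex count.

1. box [0,60]×[0,33]: [(0, 0) (60, 0) (60, 33) (0, 33)]
2. ⊥bis P1·P0 via (29.37,15.45): [(0, 8.681) (0, 0) (60, 0) (60, 22.5094)]  |A|=935.7119
3. ⊥bis P1·P2 via (44.58,17.08): [(43.444, 18.6937) (0, 8.681) (0, 0) (56.6035, 0)]  |A|=717.6329
4. ⊥bis P1·P3 via (29.49,4.955): [(43.444, 18.6937) (17.1996, 12.6451) (37.4092, 0) (56.6035, 0)]  |A|=406.4576
5. ⊥bis P1·P4 via (27.945,12.165): [(43.444, 18.6937) (34.076, 16.5346) (23.2803, 8.8404) (37.4092, 0) (56.6035, 0)]  |A|=362.5279
6. ⊥bis P1·P5 via (44.27,9.385): [(43.0424, 18.6011) (34.076, 16.5346) (23.2803, 8.8404) (37.4092, 0) (45.5201, 0)]  |A|=255.0828
7. ⊥bis P1·P6 via (33.17,8.445): [(30.8417, 14.2295) (23.2803, 8.8404) (36.2863, 0.7025)]  |A|=65.8126
8. ⊥bis P1·P7 via (36.805,7.475): [(30.8417, 14.2295) (23.2803, 8.8404) (36.2863, 0.7025)]  |A|=65.8126
9. ⊥bis P1·P8 via (23.37,9.635): [(30.8417, 14.2295) (23.2803, 8.8404) (36.2863, 0.7025)]  |A|=65.8126
10. canonical 3-gon: [(30.8417, 14.2295) (23.2803, 8.8404) (36.2863, 0.7025)]
11. shoelace: 65.8126

Area of P1's cell: 65.8126 (3 vertices)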